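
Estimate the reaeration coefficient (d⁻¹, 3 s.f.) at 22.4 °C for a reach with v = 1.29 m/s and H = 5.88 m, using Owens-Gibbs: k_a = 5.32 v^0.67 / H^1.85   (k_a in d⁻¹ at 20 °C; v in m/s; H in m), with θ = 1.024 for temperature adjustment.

k_a(20) = 5.32 × 1.29^0.67 / 5.88^1.85 = 5.32 × 1.186 / 26.51 = 0.2380 d⁻¹.
k_a(22.4) = 0.2380 × 1.024^(22.4−20) = 0.2380 × 1.059 = 0.2520 d⁻¹.

k_a ≈ 0.252 d⁻¹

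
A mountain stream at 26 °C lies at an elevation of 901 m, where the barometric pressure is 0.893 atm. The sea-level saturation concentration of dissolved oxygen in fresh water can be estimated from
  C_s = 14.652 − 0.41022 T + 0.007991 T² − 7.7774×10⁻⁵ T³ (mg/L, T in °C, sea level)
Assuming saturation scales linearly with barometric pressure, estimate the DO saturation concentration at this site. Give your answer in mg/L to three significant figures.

C_s ≈ 7.16 mg/L

At sea level: C_s = 14.652 − 0.41022×26 + 0.007991×26² − 7.7774×10⁻⁵×26³ = 8.021 mg/L.
Pressure correction: C_s' = 8.021 × 0.893 = 7.163 mg/L.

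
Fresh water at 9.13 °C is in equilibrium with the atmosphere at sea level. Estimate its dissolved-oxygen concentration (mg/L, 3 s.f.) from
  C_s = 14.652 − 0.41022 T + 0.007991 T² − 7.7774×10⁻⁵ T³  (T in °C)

C_s ≈ 11.5 mg/L

C_s = 14.652 − 0.41022×9.13 + 0.007991×9.13² − 7.7774×10⁻⁵×9.13³ = 11.51 mg/L.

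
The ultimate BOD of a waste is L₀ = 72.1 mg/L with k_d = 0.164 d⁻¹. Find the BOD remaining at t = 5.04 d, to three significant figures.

L_t = L₀ e^(−k_d t) = 72.1 × e^(−0.164×5.04) = 72.1 × 0.4376 = 31.55 mg/L.

L ≈ 31.5 mg/L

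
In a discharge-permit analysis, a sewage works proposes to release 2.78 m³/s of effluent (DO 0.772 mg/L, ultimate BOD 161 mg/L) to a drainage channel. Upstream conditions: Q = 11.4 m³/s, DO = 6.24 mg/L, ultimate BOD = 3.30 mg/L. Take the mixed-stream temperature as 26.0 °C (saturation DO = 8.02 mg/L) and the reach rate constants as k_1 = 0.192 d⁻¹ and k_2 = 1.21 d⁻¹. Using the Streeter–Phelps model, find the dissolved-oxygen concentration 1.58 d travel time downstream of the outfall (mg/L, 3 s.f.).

DO ≈ 3.79 mg/L

Mixed DO = (11.4×6.24 + 2.78×0.772)/(11.4+2.78) = 73.28/14.18 = 5.168 mg/L.
Mixed L₀ = (11.4×3.30 + 2.78×161)/(14.18) = 485.2/14.18 = 34.22 mg/L.
Initial deficit D₀ = C_s − DO₀ = 8.02 − 5.168 = 2.852 mg/L.
D(1.58) = [0.192×34.22/(1.21−0.192)](e^(−0.192×1.58) − e^(−1.21×1.58)) + 2.852 e^(−1.21×1.58)
= 6.454 × (0.7383 − 0.1478) + 2.852 × 0.1478 = 4.233 mg/L.
DO = 8.02 − 4.233 = 3.787 mg/L.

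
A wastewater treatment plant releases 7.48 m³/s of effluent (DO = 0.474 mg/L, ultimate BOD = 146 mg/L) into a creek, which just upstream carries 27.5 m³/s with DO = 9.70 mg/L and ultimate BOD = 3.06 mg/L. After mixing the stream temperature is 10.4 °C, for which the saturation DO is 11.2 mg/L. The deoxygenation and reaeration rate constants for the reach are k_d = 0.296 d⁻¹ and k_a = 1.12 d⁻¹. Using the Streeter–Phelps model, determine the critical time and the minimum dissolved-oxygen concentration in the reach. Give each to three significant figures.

t_c ≈ 1.20 d; minimum DO ≈ 4.98 mg/L

Mixed DO = (27.5×9.70 + 7.48×0.474)/(27.5+7.48) = 270.3/34.98 = 7.727 mg/L.
Mixed L₀ = (27.5×3.06 + 7.48×146)/(34.98) = 1176/34.98 = 33.63 mg/L.
Initial deficit D₀ = C_s − DO₀ = 11.2 − 7.727 = 3.473 mg/L.
t_c = (1/0.8240) ln[(1.12/0.296)(1 − 3.473×0.8240/(0.296×33.63))] = 1.214 × ln(2.696) = 1.204 d.
D_c = (0.296/1.12) × 33.63 × e^(−0.296×1.204) = 0.2643 × 33.63 × 0.7003 = 6.223 mg/L.
Minimum DO = 11.2 − 6.223 = 4.977 mg/L.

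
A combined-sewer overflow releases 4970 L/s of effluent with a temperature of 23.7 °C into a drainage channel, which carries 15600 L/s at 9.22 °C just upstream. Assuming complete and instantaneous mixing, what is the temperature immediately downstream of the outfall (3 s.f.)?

Flow-weighted mixing: C = (Q_r C_r + Q_w C_w)/(Q_r + Q_w)
= (15600×9.22 + 4970×23.7)/(15600 + 4970) = 261600/20570 = 12.72 °C.

12.7 °C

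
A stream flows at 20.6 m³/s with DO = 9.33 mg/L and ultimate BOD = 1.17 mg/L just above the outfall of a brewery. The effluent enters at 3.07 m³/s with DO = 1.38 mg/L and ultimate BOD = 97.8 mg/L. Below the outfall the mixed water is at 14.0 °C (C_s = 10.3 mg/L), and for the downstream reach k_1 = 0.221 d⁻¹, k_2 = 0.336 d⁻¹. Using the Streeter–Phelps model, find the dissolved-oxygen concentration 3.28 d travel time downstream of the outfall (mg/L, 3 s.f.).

DO ≈ 5.63 mg/L

Mixed DO = (20.6×9.33 + 3.07×1.38)/(20.6+3.07) = 196.4/23.67 = 8.299 mg/L.
Mixed L₀ = (20.6×1.17 + 3.07×97.8)/(23.67) = 324.3/23.67 = 13.70 mg/L.
Initial deficit D₀ = C_s − DO₀ = 10.3 − 8.299 = 2.001 mg/L.
D(3.28) = [0.221×13.70/(0.336−0.221)](e^(−0.221×3.28) − e^(−0.336×3.28)) + 2.001 e^(−0.336×3.28)
= 26.33 × (0.4844 − 0.3322) + 2.001 × 0.3322 = 4.673 mg/L.
DO = 10.3 − 4.673 = 5.627 mg/L.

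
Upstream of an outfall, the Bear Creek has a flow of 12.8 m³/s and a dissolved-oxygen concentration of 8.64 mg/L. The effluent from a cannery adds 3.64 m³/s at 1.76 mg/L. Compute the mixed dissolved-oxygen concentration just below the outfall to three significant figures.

Flow-weighted mixing: C = (Q_r C_r + Q_w C_w)/(Q_r + Q_w)
= (12.8×8.64 + 3.64×1.76)/(12.8 + 3.64) = 117.0/16.44 = 7.117 mg/L.

7.12 mg/L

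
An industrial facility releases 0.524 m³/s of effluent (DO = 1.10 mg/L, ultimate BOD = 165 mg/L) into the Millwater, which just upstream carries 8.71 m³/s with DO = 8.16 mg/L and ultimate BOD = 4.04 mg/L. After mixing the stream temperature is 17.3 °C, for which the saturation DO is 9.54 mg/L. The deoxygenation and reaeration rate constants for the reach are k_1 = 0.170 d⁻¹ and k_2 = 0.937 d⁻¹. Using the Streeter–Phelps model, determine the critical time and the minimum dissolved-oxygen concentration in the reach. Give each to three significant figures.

t_c ≈ 0.998 d; minimum DO ≈ 7.52 mg/L

Mixed DO = (8.71×8.16 + 0.524×1.10)/(8.71+0.524) = 71.65/9.234 = 7.759 mg/L.
Mixed L₀ = (8.71×4.04 + 0.524×165)/(9.234) = 121.6/9.234 = 13.17 mg/L.
Initial deficit D₀ = C_s − DO₀ = 9.54 − 7.759 = 1.781 mg/L.
t_c = (1/0.7670) ln[(0.937/0.170)(1 − 1.781×0.7670/(0.170×13.17))] = 1.304 × ln(2.151) = 0.9983 d.
D_c = (0.170/0.937) × 13.17 × e^(−0.170×0.9983) = 0.1814 × 13.17 × 0.8439 = 2.017 mg/L.
Minimum DO = 9.54 − 2.017 = 7.523 mg/L.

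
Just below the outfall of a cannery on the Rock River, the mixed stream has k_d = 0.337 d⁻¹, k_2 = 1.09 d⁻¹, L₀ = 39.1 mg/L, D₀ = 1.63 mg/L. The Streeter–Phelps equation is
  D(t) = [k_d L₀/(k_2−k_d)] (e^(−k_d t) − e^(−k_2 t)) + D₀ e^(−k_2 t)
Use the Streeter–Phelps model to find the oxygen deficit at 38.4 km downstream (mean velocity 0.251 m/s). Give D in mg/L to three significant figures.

D ≈ 7.33 mg/L

Travel time t = x/v = 38.4 km / (0.251 m/s) = 38400 m / 0.251 m/s = 153000 s = 1.771 d.
k_d L₀/(k_2−k_d) = 0.337×39.1/(1.09−0.337) = 13.18/0.7530 = 17.50 mg/L.
e^(−k_d t) = e^(−0.337×1.771) = 0.5506; e^(−k_2 t) = e^(−1.09×1.771) = 0.1451.
D = 17.50 × (0.5506 − 0.1451) + 1.63 × 0.1451 = 7.095 + 0.2366 = 7.332 mg/L.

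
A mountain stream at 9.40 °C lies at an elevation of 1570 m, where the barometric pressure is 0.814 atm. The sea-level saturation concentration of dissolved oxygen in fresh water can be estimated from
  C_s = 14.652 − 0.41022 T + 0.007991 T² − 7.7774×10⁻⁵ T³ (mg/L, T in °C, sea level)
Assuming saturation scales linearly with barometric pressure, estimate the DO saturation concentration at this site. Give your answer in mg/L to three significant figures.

At sea level: C_s = 14.652 − 0.41022×9.40 + 0.007991×9.40² − 7.7774×10⁻⁵×9.40³ = 11.44 mg/L.
Pressure correction: C_s' = 11.44 × 0.814 = 9.310 mg/L.

C_s ≈ 9.31 mg/L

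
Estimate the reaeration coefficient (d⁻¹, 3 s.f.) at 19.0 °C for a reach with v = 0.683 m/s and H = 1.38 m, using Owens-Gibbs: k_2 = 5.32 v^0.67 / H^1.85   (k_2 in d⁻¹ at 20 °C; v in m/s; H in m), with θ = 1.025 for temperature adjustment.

k_2(20) = 5.32 × 0.683^0.67 / 1.38^1.85 = 5.32 × 0.7746 / 1.815 = 2.271 d⁻¹.
k_2(19.0) = 2.271 × 1.025^(19.0−20) = 2.271 × 0.9756 = 2.216 d⁻¹.

k_2 ≈ 2.22 d⁻¹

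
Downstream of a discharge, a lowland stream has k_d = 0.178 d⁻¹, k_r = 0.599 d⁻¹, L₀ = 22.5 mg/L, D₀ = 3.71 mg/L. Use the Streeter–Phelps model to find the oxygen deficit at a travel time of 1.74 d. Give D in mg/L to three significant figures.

k_d L₀/(k_r−k_d) = 0.178×22.5/(0.599−0.178) = 4.005/0.4210 = 9.513 mg/L.
e^(−k_d t) = e^(−0.178×1.740) = 0.7337; e^(−k_r t) = e^(−0.599×1.740) = 0.3527.
D = 9.513 × (0.7337 − 0.3527) + 3.71 × 0.3527 = 3.624 + 1.308 = 4.933 mg/L.

D ≈ 4.93 mg/L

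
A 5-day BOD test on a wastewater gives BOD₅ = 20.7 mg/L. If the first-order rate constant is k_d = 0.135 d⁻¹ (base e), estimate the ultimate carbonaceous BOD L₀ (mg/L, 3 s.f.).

L₀ ≈ 42.2 mg/L

BOD₅ = L₀(1 − e^(−5k_d)) ⇒ L₀ = BOD₅ / (1 − e^(−5×0.135))
= 20.7 / (1 − 0.5092) = 20.7 / 0.4908 = 42.17 mg/L.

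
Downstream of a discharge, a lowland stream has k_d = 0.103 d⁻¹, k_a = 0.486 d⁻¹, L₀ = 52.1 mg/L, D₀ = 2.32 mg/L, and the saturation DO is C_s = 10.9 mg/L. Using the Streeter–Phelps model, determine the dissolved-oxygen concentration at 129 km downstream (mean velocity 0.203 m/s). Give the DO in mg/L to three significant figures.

DO ≈ 4.66 mg/L

Travel time t = x/v = 129 km / (0.203 m/s) = 129000 m / 0.203 m/s = 635500 s = 7.355 d.
k_d L₀/(k_a−k_d) = 0.103×52.1/(0.486−0.103) = 5.366/0.3830 = 14.01 mg/L.
e^(−k_d t) = e^(−0.103×7.355) = 0.4688; e^(−k_a t) = e^(−0.486×7.355) = 0.02803.
D = 14.01 × (0.4688 − 0.02803) + 2.32 × 0.02803 = 6.176 + 0.06503 = 6.241 mg/L.
DO = C_s − D = 10.9 − 6.241 = 4.659 mg/L.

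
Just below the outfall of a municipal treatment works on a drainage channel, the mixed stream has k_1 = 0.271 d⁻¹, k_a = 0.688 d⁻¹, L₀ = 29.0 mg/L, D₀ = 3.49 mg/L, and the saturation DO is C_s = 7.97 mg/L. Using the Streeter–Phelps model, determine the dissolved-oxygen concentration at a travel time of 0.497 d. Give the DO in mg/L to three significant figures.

DO ≈ 2.41 mg/L

k_1 L₀/(k_a−k_1) = 0.271×29.0/(0.688−0.271) = 7.859/0.4170 = 18.85 mg/L.
e^(−k_1 t) = e^(−0.271×0.4970) = 0.8740; e^(−k_a t) = e^(−0.688×0.4970) = 0.7104.
D = 18.85 × (0.8740 − 0.7104) + 3.49 × 0.7104 = 3.083 + 2.479 = 5.562 mg/L.
DO = C_s − D = 7.97 − 5.562 = 2.408 mg/L.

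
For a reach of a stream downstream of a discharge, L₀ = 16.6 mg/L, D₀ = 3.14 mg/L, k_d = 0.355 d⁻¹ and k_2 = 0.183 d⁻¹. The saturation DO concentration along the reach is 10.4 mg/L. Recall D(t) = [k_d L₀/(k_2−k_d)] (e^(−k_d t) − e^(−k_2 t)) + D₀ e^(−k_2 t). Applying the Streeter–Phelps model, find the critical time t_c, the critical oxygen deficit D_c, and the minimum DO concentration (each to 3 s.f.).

With k_2/k_d = 0.5155 and 1 − D₀(k_2−k_d)/(k_d L₀) = 1.092,
t_c = ln(0.5155 × 1.092) / (0.183 − 0.355) = ln(0.5627) / -0.1720 = -0.5749/-0.1720 = 3.343 d.
D_c = (k_d/k_2) L₀ e^(−k_d t_c) = (0.355/0.183) × 16.6 × e^(−0.355×3.343) = 1.940 × 16.6 × 0.3052 = 9.829 mg/L.
Minimum DO = C_s − D_c = 10.4 − 9.829 = 0.5706 mg/L.

t_c ≈ 3.34 d; D_c ≈ 9.83 mg/L; min DO ≈ 0.571 mg/L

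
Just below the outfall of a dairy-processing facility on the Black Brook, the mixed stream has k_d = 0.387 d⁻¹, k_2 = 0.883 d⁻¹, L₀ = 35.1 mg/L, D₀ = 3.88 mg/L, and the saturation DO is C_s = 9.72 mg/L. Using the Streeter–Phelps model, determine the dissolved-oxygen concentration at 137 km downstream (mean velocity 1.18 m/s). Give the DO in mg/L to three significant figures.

Travel time t = x/v = 137 km / (1.18 m/s) = 137000 m / 1.18 m/s = 116100 s = 1.344 d.
k_d L₀/(k_2−k_d) = 0.387×35.1/(0.883−0.387) = 13.58/0.4960 = 27.39 mg/L.
e^(−k_d t) = e^(−0.387×1.344) = 0.5945; e^(−k_2 t) = e^(−0.883×1.344) = 0.3053.
D = 27.39 × (0.5945 − 0.3053) + 3.88 × 0.3053 = 7.921 + 1.184 = 9.105 mg/L.
DO = C_s − D = 9.72 − 9.105 = 0.6147 mg/L.

DO ≈ 0.615 mg/L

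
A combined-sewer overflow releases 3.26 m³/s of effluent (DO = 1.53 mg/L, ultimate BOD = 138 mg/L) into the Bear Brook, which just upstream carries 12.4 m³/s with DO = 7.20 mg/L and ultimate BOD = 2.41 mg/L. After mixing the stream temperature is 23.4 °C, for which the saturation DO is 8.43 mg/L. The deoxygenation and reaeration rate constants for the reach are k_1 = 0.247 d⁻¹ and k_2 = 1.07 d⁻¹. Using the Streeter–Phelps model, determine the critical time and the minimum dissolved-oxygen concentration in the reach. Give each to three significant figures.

t_c ≈ 1.41 d; minimum DO ≈ 3.44 mg/L

Mixed DO = (12.4×7.20 + 3.26×1.53)/(12.4+3.26) = 94.27/15.66 = 6.020 mg/L.
Mixed L₀ = (12.4×2.41 + 3.26×138)/(15.66) = 479.8/15.66 = 30.64 mg/L.
Initial deficit D₀ = C_s − DO₀ = 8.43 − 6.020 = 2.410 mg/L.
t_c = (1/0.8230) ln[(1.07/0.247)(1 − 2.410×0.8230/(0.247×30.64))] = 1.215 × ln(3.196) = 1.412 d.
D_c = (0.247/1.07) × 30.64 × e^(−0.247×1.412) = 0.2308 × 30.64 × 0.7056 = 4.990 mg/L.
Minimum DO = 8.43 − 4.990 = 3.440 mg/L.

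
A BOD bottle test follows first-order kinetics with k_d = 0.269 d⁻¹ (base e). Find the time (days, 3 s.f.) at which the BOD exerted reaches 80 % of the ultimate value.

t ≈ 5.98 d

y/L₀ = 1 − e^(−k_d t) = 0.80 ⇒ e^(−k_d t) = 0.200
t = −ln(0.200) / 0.269 = 1.609 / 0.269 = 5.983 d.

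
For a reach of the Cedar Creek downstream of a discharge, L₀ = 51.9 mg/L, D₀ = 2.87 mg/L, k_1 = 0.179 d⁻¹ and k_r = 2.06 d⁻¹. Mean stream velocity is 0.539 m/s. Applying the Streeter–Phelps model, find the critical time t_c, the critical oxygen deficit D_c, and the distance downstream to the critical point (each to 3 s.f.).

At the critical point dD/dt = 0, so k_1 L₀ e^(−k_1 t) = k_r D. Substituting D(t) from the Streeter–Phelps equation and solving for t gives
t_c = ln[(k_r/k_1)(1 − D₀(k_r−k_1)/(k_1 L₀))] / (k_r−k_1).
Here k_r−k_1 = 1.881 d⁻¹ and 1 − D₀(k_r−k_1)/(k_1 L₀) = 1 − 2.87×1.881/(0.179×51.9) = 0.4189, so
t_c = ln(11.51 × 0.4189) / 1.881 = 1.573 / 1.881 = 0.8362 d.
D_c = (k_1/k_r) L₀ e^(−k_1 t_c) = (0.179/2.06) × 51.9 × e^(−0.179×0.8362) = 0.08689 × 51.9 × 0.8610 = 3.883 mg/L.
x_c = v t_c = 0.539 m/s × 0.8362 d × 86400 s/d = 38940 m ≈ 38.9 km.

t_c ≈ 0.836 d; D_c ≈ 3.88 mg/L; x_c ≈ 38.9 km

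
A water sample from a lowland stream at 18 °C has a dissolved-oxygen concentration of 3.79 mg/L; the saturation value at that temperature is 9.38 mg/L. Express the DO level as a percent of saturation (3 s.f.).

40.4 % saturation

% saturation = C/C_s × 100 = 3.79/9.38 × 100 = 40.4 %.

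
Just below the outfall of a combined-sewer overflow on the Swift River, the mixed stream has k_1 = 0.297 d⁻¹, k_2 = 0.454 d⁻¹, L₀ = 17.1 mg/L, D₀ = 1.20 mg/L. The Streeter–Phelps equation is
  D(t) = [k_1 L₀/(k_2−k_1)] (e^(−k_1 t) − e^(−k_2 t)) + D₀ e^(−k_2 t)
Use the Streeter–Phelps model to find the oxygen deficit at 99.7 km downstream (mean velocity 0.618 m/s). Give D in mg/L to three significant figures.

Travel time t = x/v = 99.7 km / (0.618 m/s) = 99700 m / 0.618 m/s = 161300 s = 1.867 d.
k_1 L₀/(k_2−k_1) = 0.297×17.1/(0.454−0.297) = 5.079/0.1570 = 32.35 mg/L.
e^(−k_1 t) = e^(−0.297×1.867) = 0.5743; e^(−k_2 t) = e^(−0.454×1.867) = 0.4284.
D = 32.35 × (0.5743 − 0.4284) + 1.20 × 0.4284 = 4.721 + 0.5141 = 5.235 mg/L.

D ≈ 5.23 mg/L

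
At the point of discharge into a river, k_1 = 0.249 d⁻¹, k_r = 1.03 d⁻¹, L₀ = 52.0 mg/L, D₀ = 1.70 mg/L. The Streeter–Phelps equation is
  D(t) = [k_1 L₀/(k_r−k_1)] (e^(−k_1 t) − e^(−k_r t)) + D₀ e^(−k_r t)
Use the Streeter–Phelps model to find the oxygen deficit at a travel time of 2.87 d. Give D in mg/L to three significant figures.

D ≈ 7.34 mg/L

k_1 L₀/(k_r−k_1) = 0.249×52.0/(1.03−0.249) = 12.95/0.7810 = 16.58 mg/L.
e^(−k_1 t) = e^(−0.249×2.870) = 0.4894; e^(−k_r t) = e^(−1.03×2.870) = 0.05202.
D = 16.58 × (0.4894 − 0.05202) + 1.70 × 0.05202 = 7.251 + 0.08844 = 7.339 mg/L.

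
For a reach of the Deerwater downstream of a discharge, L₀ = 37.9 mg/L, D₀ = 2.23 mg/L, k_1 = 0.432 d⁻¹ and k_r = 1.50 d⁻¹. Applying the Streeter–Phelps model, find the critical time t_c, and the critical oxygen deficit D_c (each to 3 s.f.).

t_c ≈ 1.02 d; D_c ≈ 7.03 mg/L

At the critical point dD/dt = 0, so k_1 L₀ e^(−k_1 t) = k_r D. Substituting D(t) from the Streeter–Phelps equation and solving for t gives
t_c = ln[(k_r/k_1)(1 − D₀(k_r−k_1)/(k_1 L₀))] / (k_r−k_1).
Here k_r−k_1 = 1.068 d⁻¹ and 1 − D₀(k_r−k_1)/(k_1 L₀) = 1 − 2.23×1.068/(0.432×37.9) = 0.8545, so
t_c = ln(3.472 × 0.8545) / 1.068 = 1.088 / 1.068 = 1.018 d.
L(t_c) = L₀ e^(−k_1 t_c) = 37.9 × 0.6441 = 24.41 mg/L, and at the critical point k_r D_c = k_1 L, so D_c = (0.432/1.50) × 24.41 = 7.030 mg/L.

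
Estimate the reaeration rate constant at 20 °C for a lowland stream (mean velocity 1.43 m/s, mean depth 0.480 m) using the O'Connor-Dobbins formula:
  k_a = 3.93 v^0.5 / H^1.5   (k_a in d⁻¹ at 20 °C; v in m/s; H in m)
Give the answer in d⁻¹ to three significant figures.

k_a ≈ 14.1 d⁻¹

k_a = 3.93 × 1.43^0.5 / 0.480^1.5 = 3.93 × 1.196 / 0.3326 = 14.13 d⁻¹.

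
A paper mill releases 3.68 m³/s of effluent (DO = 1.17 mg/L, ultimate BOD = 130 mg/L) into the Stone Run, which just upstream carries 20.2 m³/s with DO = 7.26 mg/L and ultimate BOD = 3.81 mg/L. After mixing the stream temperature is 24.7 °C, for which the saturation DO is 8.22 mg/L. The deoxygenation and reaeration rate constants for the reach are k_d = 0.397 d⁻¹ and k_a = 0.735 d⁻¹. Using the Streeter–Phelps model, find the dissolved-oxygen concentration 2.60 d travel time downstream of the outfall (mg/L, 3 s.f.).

DO ≈ 2.25 mg/L

Mixed DO = (20.2×7.26 + 3.68×1.17)/(20.2+3.68) = 151.0/23.88 = 6.322 mg/L.
Mixed L₀ = (20.2×3.81 + 3.68×130)/(23.88) = 555.4/23.88 = 23.26 mg/L.
Initial deficit D₀ = C_s − DO₀ = 8.22 − 6.322 = 1.898 mg/L.
D(2.60) = [0.397×23.26/(0.735−0.397)](e^(−0.397×2.60) − e^(−0.735×2.60)) + 1.898 e^(−0.735×2.60)
= 27.32 × (0.3562 − 0.1479) + 1.898 × 0.1479 = 5.970 mg/L.
DO = 8.22 − 5.970 = 2.250 mg/L.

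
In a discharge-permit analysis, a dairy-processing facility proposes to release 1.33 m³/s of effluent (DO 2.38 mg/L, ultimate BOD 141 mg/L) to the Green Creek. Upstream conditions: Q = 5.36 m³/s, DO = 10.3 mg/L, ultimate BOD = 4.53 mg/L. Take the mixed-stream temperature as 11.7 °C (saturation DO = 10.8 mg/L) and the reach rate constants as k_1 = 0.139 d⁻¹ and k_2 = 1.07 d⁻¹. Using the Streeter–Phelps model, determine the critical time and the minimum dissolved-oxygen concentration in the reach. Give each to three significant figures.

Mixed DO = (5.36×10.3 + 1.33×2.38)/(5.36+1.33) = 58.37/6.690 = 8.725 mg/L.
Mixed L₀ = (5.36×4.53 + 1.33×141)/(6.690) = 211.8/6.690 = 31.66 mg/L.
Initial deficit D₀ = C_s − DO₀ = 10.8 − 8.725 = 2.075 mg/L.
t_c = (1/0.9310) ln[(1.07/0.139)(1 − 2.075×0.9310/(0.139×31.66))] = 1.074 × ln(4.320) = 1.572 d.
D_c = (0.139/1.07) × 31.66 × e^(−0.139×1.572) = 0.1299 × 31.66 × 0.8038 = 3.306 mg/L.
Minimum DO = 10.8 − 3.306 = 7.494 mg/L.

t_c ≈ 1.57 d; minimum DO ≈ 7.49 mg/L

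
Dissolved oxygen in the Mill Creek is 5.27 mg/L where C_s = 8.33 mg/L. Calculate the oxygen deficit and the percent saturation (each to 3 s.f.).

D ≈ 3.06 mg/L; 63.3 % saturation

D = C_s − C = 8.33 − 5.27 = 3.06 mg/L.
% saturation = 5.27/8.33 × 100 = 63.3 %.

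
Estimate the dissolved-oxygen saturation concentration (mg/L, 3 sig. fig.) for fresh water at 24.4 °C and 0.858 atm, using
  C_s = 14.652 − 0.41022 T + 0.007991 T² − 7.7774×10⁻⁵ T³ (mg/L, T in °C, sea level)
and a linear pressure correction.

C_s ≈ 7.10 mg/L

At sea level: C_s = 14.652 − 0.41022×24.4 + 0.007991×24.4² − 7.7774×10⁻⁵×24.4³ = 8.270 mg/L.
Pressure correction: C_s' = 8.270 × 0.858 = 7.096 mg/L.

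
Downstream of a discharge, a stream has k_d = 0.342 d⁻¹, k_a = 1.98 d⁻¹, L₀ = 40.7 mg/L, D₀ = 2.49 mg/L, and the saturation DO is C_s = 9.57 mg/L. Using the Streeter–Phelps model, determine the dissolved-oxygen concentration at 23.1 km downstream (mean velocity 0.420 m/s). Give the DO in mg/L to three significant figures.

DO ≈ 4.44 mg/L

Travel time t = x/v = 23.1 km / (0.420 m/s) = 23100 m / 0.420 m/s = 55000 s = 0.6366 d.
k_d L₀/(k_a−k_d) = 0.342×40.7/(1.98−0.342) = 13.92/1.638 = 8.498 mg/L.
e^(−k_d t) = e^(−0.342×0.6366) = 0.8044; e^(−k_a t) = e^(−1.98×0.6366) = 0.2835.
D = 8.498 × (0.8044 − 0.2835) + 2.49 × 0.2835 = 4.426 + 0.7060 = 5.132 mg/L.
DO = C_s − D = 9.57 − 5.132 = 4.438 mg/L.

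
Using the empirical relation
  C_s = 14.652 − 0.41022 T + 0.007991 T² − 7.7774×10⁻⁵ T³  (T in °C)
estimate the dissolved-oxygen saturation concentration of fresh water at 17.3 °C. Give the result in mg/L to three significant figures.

C_s = 14.652 − 0.41022×17.3 + 0.007991×17.3² − 7.7774×10⁻⁵×17.3³ = 9.544 mg/L.

C_s ≈ 9.54 mg/L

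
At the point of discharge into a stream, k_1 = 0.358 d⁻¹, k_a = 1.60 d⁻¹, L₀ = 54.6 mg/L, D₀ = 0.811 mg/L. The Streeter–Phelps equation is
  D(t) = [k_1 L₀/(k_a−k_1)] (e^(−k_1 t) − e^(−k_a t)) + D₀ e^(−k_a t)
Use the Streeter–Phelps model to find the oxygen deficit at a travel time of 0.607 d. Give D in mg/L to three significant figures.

k_1 L₀/(k_a−k_1) = 0.358×54.6/(1.60−0.358) = 19.55/1.242 = 15.74 mg/L.
e^(−k_1 t) = e^(−0.358×0.6070) = 0.8047; e^(−k_a t) = e^(−1.60×0.6070) = 0.3786.
D = 15.74 × (0.8047 − 0.3786) + 0.811 × 0.3786 = 6.705 + 0.3071 = 7.012 mg/L.

D ≈ 7.01 mg/L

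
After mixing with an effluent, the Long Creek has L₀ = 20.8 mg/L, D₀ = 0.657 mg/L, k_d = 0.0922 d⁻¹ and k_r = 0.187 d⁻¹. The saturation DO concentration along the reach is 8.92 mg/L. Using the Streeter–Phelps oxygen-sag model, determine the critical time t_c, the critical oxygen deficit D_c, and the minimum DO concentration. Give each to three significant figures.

t_c = [1/(k_r−k_d)] ln[(k_r/k_d)(1 − D₀(k_r−k_d)/(k_d L₀))]
= [1/(0.187−0.0922)] ln[(0.187/0.0922)(1 − 0.657×0.09480/(0.0922×20.8))]
= (1/0.09480) ln[2.028 × 0.9675] = 10.55 × ln(1.962) = 10.55 × 0.6741 = 7.111 d.
D_c = (k_d/k_r) L₀ e^(−k_d t_c) = (0.0922/0.187) × 20.8 × e^(−0.0922×7.111) = 0.4930 × 20.8 × 0.5191 = 5.324 mg/L.
Minimum DO = C_s − D_c = 8.92 − 5.324 = 3.596 mg/L.

t_c ≈ 7.11 d; D_c ≈ 5.32 mg/L; min DO ≈ 3.60 mg/L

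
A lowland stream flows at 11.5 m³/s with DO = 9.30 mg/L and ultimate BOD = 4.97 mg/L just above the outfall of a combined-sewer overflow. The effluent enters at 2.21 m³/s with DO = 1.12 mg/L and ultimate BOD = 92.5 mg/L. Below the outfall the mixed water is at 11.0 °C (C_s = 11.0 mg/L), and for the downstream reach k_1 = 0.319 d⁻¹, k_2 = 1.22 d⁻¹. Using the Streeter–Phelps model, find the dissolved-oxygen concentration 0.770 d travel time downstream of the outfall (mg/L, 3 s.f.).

Mixed DO = (11.5×9.30 + 2.21×1.12)/(11.5+2.21) = 109.4/13.71 = 7.981 mg/L.
Mixed L₀ = (11.5×4.97 + 2.21×92.5)/(13.71) = 261.6/13.71 = 19.08 mg/L.
Initial deficit D₀ = C_s − DO₀ = 11.0 − 7.981 = 3.019 mg/L.
D(0.770) = [0.319×19.08/(1.22−0.319)](e^(−0.319×0.770) − e^(−1.22×0.770)) + 3.019 e^(−1.22×0.770)
= 6.755 × (0.7822 − 0.3909) + 3.019 × 0.3909 = 3.823 mg/L.
DO = 11.0 − 3.823 = 7.177 mg/L.

DO ≈ 7.18 mg/L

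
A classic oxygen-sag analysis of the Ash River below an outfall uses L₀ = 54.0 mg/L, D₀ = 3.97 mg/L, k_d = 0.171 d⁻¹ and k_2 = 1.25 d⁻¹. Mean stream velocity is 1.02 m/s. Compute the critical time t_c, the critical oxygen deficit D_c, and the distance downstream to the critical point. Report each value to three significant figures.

t_c ≈ 1.27 d; D_c ≈ 5.95 mg/L; x_c ≈ 112 km

At the critical point dD/dt = 0, so k_d L₀ e^(−k_d t) = k_2 D. Substituting D(t) from the Streeter–Phelps equation and solving for t gives
t_c = ln[(k_2/k_d)(1 − D₀(k_2−k_d)/(k_d L₀))] / (k_2−k_d).
Here k_2−k_d = 1.079 d⁻¹ and 1 − D₀(k_2−k_d)/(k_d L₀) = 1 − 3.97×1.079/(0.171×54.0) = 0.5361, so
t_c = ln(7.310 × 0.5361) / 1.079 = 1.366 / 1.079 = 1.266 d.
L(t_c) = L₀ e^(−k_d t_c) = 54.0 × 0.8054 = 43.49 mg/L, and at the critical point k_2 D_c = k_d L, so D_c = (0.171/1.25) × 43.49 = 5.949 mg/L.
x_c = v t_c = 1.02 m/s × 1.266 d × 86400 s/d = 111600 m ≈ 112 km.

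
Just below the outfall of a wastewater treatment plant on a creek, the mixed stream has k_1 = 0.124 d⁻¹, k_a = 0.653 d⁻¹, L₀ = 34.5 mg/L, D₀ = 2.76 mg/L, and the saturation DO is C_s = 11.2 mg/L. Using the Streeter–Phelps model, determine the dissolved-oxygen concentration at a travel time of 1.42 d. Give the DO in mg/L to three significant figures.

k_1 L₀/(k_a−k_1) = 0.124×34.5/(0.653−0.124) = 4.278/0.5290 = 8.087 mg/L.
e^(−k_1 t) = e^(−0.124×1.420) = 0.8386; e^(−k_a t) = e^(−0.653×1.420) = 0.3956.
D = 8.087 × (0.8386 − 0.3956) + 2.76 × 0.3956 = 3.582 + 1.092 = 4.674 mg/L.
DO = C_s − D = 11.2 − 4.674 = 6.526 mg/L.

DO ≈ 6.53 mg/L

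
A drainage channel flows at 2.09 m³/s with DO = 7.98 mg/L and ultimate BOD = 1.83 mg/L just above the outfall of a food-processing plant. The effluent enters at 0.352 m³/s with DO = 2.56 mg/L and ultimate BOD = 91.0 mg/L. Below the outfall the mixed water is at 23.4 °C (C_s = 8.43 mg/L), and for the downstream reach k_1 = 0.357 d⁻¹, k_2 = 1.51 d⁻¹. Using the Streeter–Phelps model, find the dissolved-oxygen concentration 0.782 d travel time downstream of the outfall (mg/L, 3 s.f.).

Mixed DO = (2.09×7.98 + 0.352×2.56)/(2.09+0.352) = 17.58/2.442 = 7.199 mg/L.
Mixed L₀ = (2.09×1.83 + 0.352×91.0)/(2.442) = 35.86/2.442 = 14.68 mg/L.
Initial deficit D₀ = C_s − DO₀ = 8.43 − 7.199 = 1.231 mg/L.
D(0.782) = [0.357×14.68/(1.51−0.357)](e^(−0.357×0.782) − e^(−1.51×0.782)) + 1.231 e^(−1.51×0.782)
= 4.546 × (0.7564 − 0.3070) + 1.231 × 0.3070 = 2.421 mg/L.
DO = 8.43 − 2.421 = 6.009 mg/L.

DO ≈ 6.01 mg/L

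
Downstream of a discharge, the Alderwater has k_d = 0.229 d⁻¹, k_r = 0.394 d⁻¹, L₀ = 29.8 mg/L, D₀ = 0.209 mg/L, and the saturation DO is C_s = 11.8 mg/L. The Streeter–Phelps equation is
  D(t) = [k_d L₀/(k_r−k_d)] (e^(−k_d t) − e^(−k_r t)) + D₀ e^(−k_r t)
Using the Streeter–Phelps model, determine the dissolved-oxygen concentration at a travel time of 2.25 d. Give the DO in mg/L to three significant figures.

DO ≈ 4.05 mg/L

k_d L₀/(k_r−k_d) = 0.229×29.8/(0.394−0.229) = 6.824/0.1650 = 41.36 mg/L.
e^(−k_d t) = e^(−0.229×2.250) = 0.5974; e^(−k_r t) = e^(−0.394×2.250) = 0.4121.
D = 41.36 × (0.5974 − 0.4121) + 0.209 × 0.4121 = 7.662 + 0.08613 = 7.748 mg/L.
DO = C_s − D = 11.8 − 7.748 = 4.052 mg/L.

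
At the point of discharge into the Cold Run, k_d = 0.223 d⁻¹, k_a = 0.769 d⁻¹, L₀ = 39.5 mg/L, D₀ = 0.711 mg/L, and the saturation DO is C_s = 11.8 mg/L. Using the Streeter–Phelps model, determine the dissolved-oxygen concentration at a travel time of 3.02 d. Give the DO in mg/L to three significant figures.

DO ≈ 5.09 mg/L

k_d L₀/(k_a−k_d) = 0.223×39.5/(0.769−0.223) = 8.809/0.5460 = 16.13 mg/L.
e^(−k_d t) = e^(−0.223×3.020) = 0.5099; e^(−k_a t) = e^(−0.769×3.020) = 0.09804.
D = 16.13 × (0.5099 − 0.09804) + 0.711 × 0.09804 = 6.645 + 0.06971 = 6.715 mg/L.
DO = C_s − D = 11.8 − 6.715 = 5.085 mg/L.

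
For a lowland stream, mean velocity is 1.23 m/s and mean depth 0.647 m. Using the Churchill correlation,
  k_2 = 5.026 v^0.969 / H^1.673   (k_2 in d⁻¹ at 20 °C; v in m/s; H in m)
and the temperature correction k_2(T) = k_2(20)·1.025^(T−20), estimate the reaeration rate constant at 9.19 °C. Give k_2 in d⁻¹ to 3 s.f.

k_2(20) = 5.026 × 1.23^0.969 / 0.647^1.673 = 5.026 × 1.222 / 0.4827 = 12.73 d⁻¹.
k_2(9.19) = 12.73 × 1.025^(9.19−20) = 12.73 × 0.7657 = 9.745 d⁻¹.

k_2 ≈ 9.74 d⁻¹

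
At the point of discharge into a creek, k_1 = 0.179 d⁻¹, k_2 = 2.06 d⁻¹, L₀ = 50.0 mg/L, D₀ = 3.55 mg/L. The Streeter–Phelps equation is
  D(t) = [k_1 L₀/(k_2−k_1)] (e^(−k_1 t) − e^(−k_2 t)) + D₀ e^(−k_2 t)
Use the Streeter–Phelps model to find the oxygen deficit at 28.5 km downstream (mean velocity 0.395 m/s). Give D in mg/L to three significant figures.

D ≈ 3.88 mg/L

Travel time t = x/v = 28.5 km / (0.395 m/s) = 28500 m / 0.395 m/s = 72150 s = 0.8351 d.
k_1 L₀/(k_2−k_1) = 0.179×50.0/(2.06−0.179) = 8.950/1.881 = 4.758 mg/L.
e^(−k_1 t) = e^(−0.179×0.8351) = 0.8612; e^(−k_2 t) = e^(−2.06×0.8351) = 0.1790.
D = 4.758 × (0.8612 − 0.1790) + 3.55 × 0.1790 = 3.246 + 0.6355 = 3.881 mg/L.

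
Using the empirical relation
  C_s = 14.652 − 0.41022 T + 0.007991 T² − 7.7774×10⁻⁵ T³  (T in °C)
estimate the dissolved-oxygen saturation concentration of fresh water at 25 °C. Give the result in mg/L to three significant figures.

C_s ≈ 8.18 mg/L

C_s = 14.652 − 0.41022×25 + 0.007991×25² − 7.7774×10⁻⁵×25³ = 8.176 mg/L.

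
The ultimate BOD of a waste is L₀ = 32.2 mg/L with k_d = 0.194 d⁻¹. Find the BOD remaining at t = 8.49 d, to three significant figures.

L ≈ 6.20 mg/L

L_t = L₀ e^(−k_d t) = 32.2 × e^(−0.194×8.49) = 32.2 × 0.1926 = 6.202 mg/L.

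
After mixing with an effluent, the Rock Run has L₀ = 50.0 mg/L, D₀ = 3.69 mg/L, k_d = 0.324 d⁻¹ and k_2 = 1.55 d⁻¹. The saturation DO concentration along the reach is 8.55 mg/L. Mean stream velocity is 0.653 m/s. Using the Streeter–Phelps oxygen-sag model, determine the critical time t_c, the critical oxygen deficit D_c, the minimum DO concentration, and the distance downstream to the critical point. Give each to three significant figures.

t_c ≈ 1.01 d; D_c ≈ 7.54 mg/L; min DO ≈ 1.01 mg/L; x_c ≈ 57.0 km

t_c = [1/(k_2−k_d)] ln[(k_2/k_d)(1 − D₀(k_2−k_d)/(k_d L₀))]
= [1/(1.55−0.324)] ln[(1.55/0.324)(1 − 3.69×1.226/(0.324×50.0))]
= (1/1.226) ln[4.784 × 0.7207] = 0.8157 × ln(3.448) = 0.8157 × 1.238 = 1.010 d.
D_c = (k_d/k_2) L₀ e^(−k_d t_c) = (0.324/1.55) × 50.0 × e^(−0.324×1.010) = 0.2090 × 50.0 × 0.7210 = 7.536 mg/L.
Minimum DO = C_s − D_c = 8.55 − 7.536 = 1.014 mg/L.
x_c = v t_c = 0.653 m/s × 1.010 d × 86400 s/d = 56960 m ≈ 57.0 km.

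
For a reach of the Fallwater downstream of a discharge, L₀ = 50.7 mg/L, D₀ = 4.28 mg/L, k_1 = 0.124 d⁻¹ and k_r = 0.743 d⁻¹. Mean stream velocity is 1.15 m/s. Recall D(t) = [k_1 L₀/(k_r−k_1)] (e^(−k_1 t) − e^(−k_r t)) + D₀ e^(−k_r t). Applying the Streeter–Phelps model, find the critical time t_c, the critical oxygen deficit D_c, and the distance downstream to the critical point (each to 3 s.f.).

t_c ≈ 2.01 d; D_c ≈ 6.60 mg/L; x_c ≈ 200 km

t_c = [1/(k_r−k_1)] ln[(k_r/k_1)(1 − D₀(k_r−k_1)/(k_1 L₀))]
= [1/(0.743−0.124)] ln[(0.743/0.124)(1 − 4.28×0.6190/(0.124×50.7))]
= (1/0.6190) ln[5.992 × 0.5786] = 1.616 × ln(3.467) = 1.616 × 1.243 = 2.008 d.
D_c = (k_1/k_r) L₀ e^(−k_1 t_c) = (0.124/0.743) × 50.7 × e^(−0.124×2.008) = 0.1669 × 50.7 × 0.7795 = 6.596 mg/L.
x_c = v t_c = 1.15 m/s × 2.008 d × 86400 s/d = 199600 m ≈ 200 km.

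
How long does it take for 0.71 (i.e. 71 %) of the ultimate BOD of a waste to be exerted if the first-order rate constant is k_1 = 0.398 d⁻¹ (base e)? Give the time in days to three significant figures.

t ≈ 3.11 d

y/L₀ = 1 − e^(−k_1 t) = 0.71 ⇒ e^(−k_1 t) = 0.290
t = −ln(0.290) / 0.398 = 1.238 / 0.398 = 3.110 d.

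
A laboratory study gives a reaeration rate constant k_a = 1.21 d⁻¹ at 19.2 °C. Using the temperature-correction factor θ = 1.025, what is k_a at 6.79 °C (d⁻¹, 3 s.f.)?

k_a ≈ 0.891 d⁻¹

k_a(T₂) = k_a(T₁) · θ^(T₂−T₁) = 1.21 × 1.025^(6.79−19.2)
= 1.21 × 1.025^-12.4 = 1.21 × 0.7361 = 0.8906 d⁻¹.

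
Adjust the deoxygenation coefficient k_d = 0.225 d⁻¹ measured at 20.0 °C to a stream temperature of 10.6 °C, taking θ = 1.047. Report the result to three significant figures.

k_d ≈ 0.146 d⁻¹

k_d(T₂) = k_d(T₁) · θ^(T₂−T₁) = 0.225 × 1.047^(10.6−20.0)
= 0.225 × 1.047^-9.40 = 0.225 × 0.6494 = 0.1461 d⁻¹.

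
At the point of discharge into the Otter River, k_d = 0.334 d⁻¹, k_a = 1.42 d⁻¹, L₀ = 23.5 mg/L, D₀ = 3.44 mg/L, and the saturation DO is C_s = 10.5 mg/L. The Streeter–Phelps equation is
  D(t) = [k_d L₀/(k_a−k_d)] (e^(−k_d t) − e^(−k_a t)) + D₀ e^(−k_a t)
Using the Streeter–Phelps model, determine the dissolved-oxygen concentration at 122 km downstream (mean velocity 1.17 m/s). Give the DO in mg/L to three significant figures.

DO ≈ 6.35 mg/L

Travel time t = x/v = 122 km / (1.17 m/s) = 122000 m / 1.17 m/s = 104300 s = 1.207 d.
k_d L₀/(k_a−k_d) = 0.334×23.5/(1.42−0.334) = 7.849/1.086 = 7.227 mg/L.
e^(−k_d t) = e^(−0.334×1.207) = 0.6682; e^(−k_a t) = e^(−1.42×1.207) = 0.1802.
D = 7.227 × (0.6682 − 0.1802) + 3.44 × 0.1802 = 3.527 + 0.6198 = 4.147 mg/L.
DO = C_s − D = 10.5 − 4.147 = 6.353 mg/L.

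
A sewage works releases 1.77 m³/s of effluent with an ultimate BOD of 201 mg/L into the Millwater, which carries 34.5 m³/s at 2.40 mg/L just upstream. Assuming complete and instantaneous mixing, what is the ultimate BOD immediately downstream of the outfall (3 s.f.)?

12.1 mg/L

Flow-weighted mixing: C = (Q_r C_r + Q_w C_w)/(Q_r + Q_w)
= (34.5×2.40 + 1.77×201)/(34.5 + 1.77) = 438.6/36.27 = 12.09 mg/L.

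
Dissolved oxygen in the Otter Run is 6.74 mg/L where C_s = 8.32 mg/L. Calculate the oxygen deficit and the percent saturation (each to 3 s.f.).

D = C_s − C = 8.32 − 6.74 = 1.58 mg/L.
% saturation = 6.74/8.32 × 100 = 81.0 %.

D ≈ 1.58 mg/L; 81.0 % saturation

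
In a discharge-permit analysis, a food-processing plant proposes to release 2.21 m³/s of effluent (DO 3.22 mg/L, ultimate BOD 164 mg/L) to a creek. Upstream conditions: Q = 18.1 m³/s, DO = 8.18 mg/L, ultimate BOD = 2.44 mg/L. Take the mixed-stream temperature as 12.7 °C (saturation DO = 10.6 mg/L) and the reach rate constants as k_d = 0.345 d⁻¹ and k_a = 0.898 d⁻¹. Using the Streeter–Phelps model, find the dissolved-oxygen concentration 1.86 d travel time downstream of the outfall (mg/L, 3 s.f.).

Mixed DO = (18.1×8.18 + 2.21×3.22)/(18.1+2.21) = 155.2/20.31 = 7.640 mg/L.
Mixed L₀ = (18.1×2.44 + 2.21×164)/(20.31) = 406.6/20.31 = 20.02 mg/L.
Initial deficit D₀ = C_s − DO₀ = 10.6 − 7.640 = 2.960 mg/L.
D(1.86) = [0.345×20.02/(0.898−0.345)](e^(−0.345×1.86) − e^(−0.898×1.86)) + 2.960 e^(−0.898×1.86)
= 12.49 × (0.5264 − 0.1882) + 2.960 × 0.1882 = 4.781 mg/L.
DO = 10.6 − 4.781 = 5.819 mg/L.

DO ≈ 5.82 mg/L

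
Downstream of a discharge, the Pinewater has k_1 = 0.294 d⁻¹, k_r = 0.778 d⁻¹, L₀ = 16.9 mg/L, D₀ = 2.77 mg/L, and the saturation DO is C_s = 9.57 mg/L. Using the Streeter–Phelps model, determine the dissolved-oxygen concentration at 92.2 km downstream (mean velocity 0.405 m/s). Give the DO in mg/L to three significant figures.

Travel time t = x/v = 92.2 km / (0.405 m/s) = 92200 m / 0.405 m/s = 227700 s = 2.635 d.
k_1 L₀/(k_r−k_1) = 0.294×16.9/(0.778−0.294) = 4.969/0.4840 = 10.27 mg/L.
e^(−k_1 t) = e^(−0.294×2.635) = 0.4609; e^(−k_r t) = e^(−0.778×2.635) = 0.1287.
D = 10.27 × (0.4609 − 0.1287) + 2.77 × 0.1287 = 3.409 + 0.3566 = 3.766 mg/L.
DO = C_s − D = 9.57 − 3.766 = 5.804 mg/L.

DO ≈ 5.80 mg/L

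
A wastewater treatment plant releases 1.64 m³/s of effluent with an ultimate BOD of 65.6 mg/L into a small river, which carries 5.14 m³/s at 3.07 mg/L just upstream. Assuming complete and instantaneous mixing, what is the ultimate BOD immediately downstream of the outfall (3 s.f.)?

Flow-weighted mixing: C = (Q_r C_r + Q_w C_w)/(Q_r + Q_w)
= (5.14×3.07 + 1.64×65.6)/(5.14 + 1.64) = 123.4/6.780 = 18.20 mg/L.

18.2 mg/L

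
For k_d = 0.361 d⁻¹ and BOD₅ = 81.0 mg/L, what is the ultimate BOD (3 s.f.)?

BOD₅ = L₀(1 − e^(−5k_d)) ⇒ L₀ = BOD₅ / (1 − e^(−5×0.361))
= 81.0 / (1 − 0.1645) = 81.0 / 0.8355 = 96.94 mg/L.

L₀ ≈ 96.9 mg/L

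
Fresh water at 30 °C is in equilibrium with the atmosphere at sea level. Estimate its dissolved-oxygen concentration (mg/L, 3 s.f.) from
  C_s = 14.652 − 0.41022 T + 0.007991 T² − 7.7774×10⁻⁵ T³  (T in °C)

C_s = 14.652 − 0.41022×30 + 0.007991×30² − 7.7774×10⁻⁵×30³ = 7.437 mg/L.

C_s ≈ 7.44 mg/L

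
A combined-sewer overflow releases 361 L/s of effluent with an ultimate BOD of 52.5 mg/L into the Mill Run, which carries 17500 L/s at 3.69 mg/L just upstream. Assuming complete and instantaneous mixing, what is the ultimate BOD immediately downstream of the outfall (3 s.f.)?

4.68 mg/L

Flow-weighted mixing: C = (Q_r C_r + Q_w C_w)/(Q_r + Q_w)
= (17500×3.69 + 361×52.5)/(17500 + 361) = 83530/17860 = 4.677 mg/L.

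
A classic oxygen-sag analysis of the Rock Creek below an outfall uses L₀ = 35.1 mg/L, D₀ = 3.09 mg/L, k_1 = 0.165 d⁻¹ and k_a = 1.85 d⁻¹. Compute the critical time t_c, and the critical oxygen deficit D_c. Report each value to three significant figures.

t_c ≈ 0.0737 d; D_c ≈ 3.09 mg/L

With k_a/k_1 = 11.21 and 1 − D₀(k_a−k_1)/(k_1 L₀) = 0.1010,
t_c = ln(11.21 × 0.1010) / (1.85 − 0.165) = ln(1.132) / 1.685 = 0.1242/1.685 = 0.07371 d.
D_c = (k_1/k_a) L₀ e^(−k_1 t_c) = (0.165/1.85) × 35.1 × e^(−0.165×0.07371) = 0.08919 × 35.1 × 0.9879 = 3.093 mg/L.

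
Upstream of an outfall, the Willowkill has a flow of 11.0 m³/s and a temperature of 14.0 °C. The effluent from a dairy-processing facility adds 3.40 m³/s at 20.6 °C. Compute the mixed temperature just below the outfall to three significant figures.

15.6 °C

Flow-weighted mixing: C = (Q_r C_r + Q_w C_w)/(Q_r + Q_w)
= (11.0×14.0 + 3.40×20.6)/(11.0 + 3.40) = 224.0/14.40 = 15.56 °C.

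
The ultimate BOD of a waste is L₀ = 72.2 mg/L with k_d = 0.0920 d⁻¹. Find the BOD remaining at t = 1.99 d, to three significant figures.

L_t = L₀ e^(−k_d t) = 72.2 × e^(−0.0920×1.99) = 72.2 × 0.8327 = 60.12 mg/L.

L ≈ 60.1 mg/L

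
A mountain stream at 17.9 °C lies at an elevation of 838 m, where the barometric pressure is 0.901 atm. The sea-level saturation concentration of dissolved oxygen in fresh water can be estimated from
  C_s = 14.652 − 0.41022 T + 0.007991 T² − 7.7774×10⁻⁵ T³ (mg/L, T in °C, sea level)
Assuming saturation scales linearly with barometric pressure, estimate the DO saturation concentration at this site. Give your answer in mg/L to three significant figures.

At sea level: C_s = 14.652 − 0.41022×17.9 + 0.007991×17.9² − 7.7774×10⁻⁵×17.9³ = 9.423 mg/L.
Pressure correction: C_s' = 9.423 × 0.901 = 8.490 mg/L.

C_s ≈ 8.49 mg/L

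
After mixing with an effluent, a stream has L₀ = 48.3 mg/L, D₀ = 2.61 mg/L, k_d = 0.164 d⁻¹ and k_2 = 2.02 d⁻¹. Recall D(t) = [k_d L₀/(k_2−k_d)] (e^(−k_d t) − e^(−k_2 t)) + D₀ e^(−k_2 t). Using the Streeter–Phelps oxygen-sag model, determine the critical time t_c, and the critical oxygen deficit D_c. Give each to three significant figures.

t_c ≈ 0.843 d; D_c ≈ 3.41 mg/L

t_c = [1/(k_2−k_d)] ln[(k_2/k_d)(1 − D₀(k_2−k_d)/(k_d L₀))]
= [1/(2.02−0.164)] ln[(2.02/0.164)(1 − 2.61×1.856/(0.164×48.3))]
= (1/1.856) ln[12.32 × 0.3885] = 0.5388 × ln(4.785) = 0.5388 × 1.565 = 0.8434 d.
D_c = (k_d/k_2) L₀ e^(−k_d t_c) = (0.164/2.02) × 48.3 × e^(−0.164×0.8434) = 0.08119 × 48.3 × 0.8708 = 3.415 mg/L.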